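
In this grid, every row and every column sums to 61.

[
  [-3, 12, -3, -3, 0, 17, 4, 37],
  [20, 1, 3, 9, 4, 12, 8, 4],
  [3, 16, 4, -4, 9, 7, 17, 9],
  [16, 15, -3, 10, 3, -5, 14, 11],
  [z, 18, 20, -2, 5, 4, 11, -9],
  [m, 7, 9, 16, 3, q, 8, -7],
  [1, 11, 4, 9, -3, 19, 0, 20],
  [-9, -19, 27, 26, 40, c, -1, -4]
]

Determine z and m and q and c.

z = 14, m = 19, q = 6, c = 1

Row 8 has -9 − 19 + 27 + 26 + 40 − 1 − 4 = 60; the blank must be 61 − 60 = 1.
Row 5 has 18 + 20 − 2 + 5 + 4 + 11 − 9 = 47; the blank must be 61 − 47 = 14.
Column 1 has -3 + 20 + 3 + 16 + 14 + 1 − 9 = 42; the blank must be 61 − 42 = 19.
Row 6 has 19 + 7 + 9 + 16 + 3 + 8 − 7 = 55; the blank must be 61 − 55 = 6.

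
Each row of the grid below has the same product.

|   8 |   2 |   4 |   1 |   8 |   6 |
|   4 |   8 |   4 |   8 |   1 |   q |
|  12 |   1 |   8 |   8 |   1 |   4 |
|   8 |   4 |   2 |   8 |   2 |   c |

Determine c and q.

c = 3, q = 3

Rows 1 and 3 each multiply to 3072, so every row has product 3072.
Row 4: 8×4×2×8×2 = 1024, so the missing entry is 3072 ÷ 1024 = 3.
Row 2: 4×8×4×8×1 = 1024, so the missing entry is 3072 ÷ 1024 = 3.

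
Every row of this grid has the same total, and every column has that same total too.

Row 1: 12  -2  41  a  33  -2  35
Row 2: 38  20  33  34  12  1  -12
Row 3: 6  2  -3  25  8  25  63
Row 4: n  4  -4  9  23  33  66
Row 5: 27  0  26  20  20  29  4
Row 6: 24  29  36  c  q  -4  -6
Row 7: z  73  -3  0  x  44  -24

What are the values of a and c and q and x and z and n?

Rows 2 and 3 both sum to 126, so that's the common total.
Row 1: 12 − 2 + 41 + 33 − 2 + 35 = 117, so its missing entry is 126 − 117 = 9.
Row 4: 4 − 4 + 9 + 23 + 33 + 66 = 131, so its missing entry is 126 − 131 = -5.
Column 1: 12 + 38 + 6 − 5 + 27 + 24 = 102, so its missing entry is 126 − 102 = 24.
Row 7: 24 + 73 − 3 + 0 + 44 − 24 = 114, so its missing entry is 126 − 114 = 12.
Column 5: 33 + 12 + 8 + 23 + 20 + 12 = 108, so its missing entry is 126 − 108 = 18.
Row 6: 24 + 29 + 36 + 18 − 4 − 6 = 97, so its missing entry is 126 − 97 = 29.

a = 9, c = 29, q = 18, x = 12, z = 24, n = -5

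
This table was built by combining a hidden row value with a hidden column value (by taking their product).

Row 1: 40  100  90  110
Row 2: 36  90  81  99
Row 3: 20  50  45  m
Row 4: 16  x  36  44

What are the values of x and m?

Each row is a constant multiple of every other row — this is a multiplication table with the headers hidden.
Row 4 is 16/40 = 2/5 times row 1, so its entry in column 2 is 100 × 2/5 = 40.
Row 3 is 20/40 = 1/2 times row 1, so its entry in column 4 is 110 × 1/2 = 55.

x = 40, m = 55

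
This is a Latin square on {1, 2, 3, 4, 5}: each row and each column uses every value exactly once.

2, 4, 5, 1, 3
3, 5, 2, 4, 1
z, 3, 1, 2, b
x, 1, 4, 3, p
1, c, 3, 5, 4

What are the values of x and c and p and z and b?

For row 5, column 2: row 5 already has {1, 3, 4, 5}; that leaves 2.
Cell (3,5): row 3 is missing {4, 5} and column 5 is missing {2, 5} → 5.
For row 4, column 5: column 5 already has {1, 3, 4, 5}; that leaves 2.
At (row 3, col 1): row 3 already has {1, 2, 3, 5}, so the value is 4.
At (row 4, col 1): row 4 already has {1, 2, 3, 4}, so the value is 5.

x = 5, c = 2, p = 2, z = 4, b = 5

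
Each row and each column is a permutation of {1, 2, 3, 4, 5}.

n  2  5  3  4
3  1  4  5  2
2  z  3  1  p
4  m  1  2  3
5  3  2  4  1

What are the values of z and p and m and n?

For row 4, column 2: row 4 already has {1, 2, 3, 4}; that leaves 5.
For row 3, column 5: column 5 already has {1, 2, 3, 4}; that leaves 5.
Cell (3,2): row 3 already has {1, 2, 3, 5} → 4.
For row 1, column 1: row 1 already has {2, 3, 4, 5}; that leaves 1.

z = 4, p = 5, m = 5, n = 1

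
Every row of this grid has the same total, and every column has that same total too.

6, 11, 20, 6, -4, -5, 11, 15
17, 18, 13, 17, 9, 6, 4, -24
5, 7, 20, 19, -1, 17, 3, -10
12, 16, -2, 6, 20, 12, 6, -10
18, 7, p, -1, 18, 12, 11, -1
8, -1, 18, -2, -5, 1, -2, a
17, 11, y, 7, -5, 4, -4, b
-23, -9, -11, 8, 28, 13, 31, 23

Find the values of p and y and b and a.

p = -4, y = 6, b = 24, a = 43

Rows 1 and 2 both sum to 60, so that's the common total.
Row 6: 8 − 1 + 18 − 2 − 5 + 1 − 2 = 17, so its missing entry is 60 − 17 = 43.
Column 8: 15 − 24 − 10 − 10 − 1 + 43 + 23 = 36, so its missing entry is 60 − 36 = 24.
Row 7: 17 + 11 + 7 − 5 + 4 − 4 + 24 = 54, so its missing entry is 60 − 54 = 6.
Row 5: 18 + 7 − 1 + 18 + 12 + 11 − 1 = 64, so its missing entry is 60 − 64 = -4.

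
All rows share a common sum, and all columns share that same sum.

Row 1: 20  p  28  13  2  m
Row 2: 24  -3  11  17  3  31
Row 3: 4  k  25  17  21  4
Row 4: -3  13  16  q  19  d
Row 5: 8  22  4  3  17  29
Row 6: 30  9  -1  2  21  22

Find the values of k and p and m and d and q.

k = 12, p = 30, m = -10, d = 7, q = 31

Rows 2 and 5 both sum to 83, so that's the common total.
Row 3 has 4 + 25 + 17 + 21 + 4 = 71; the blank must be 83 − 71 = 12.
Column 2 has -3 + 12 + 13 + 22 + 9 = 53; the blank must be 83 − 53 = 30.
Column 4 has 13 + 17 + 17 + 3 + 2 = 52; the blank must be 83 − 52 = 31.
Row 1 has 20 + 30 + 28 + 13 + 2 = 93; the blank must be 83 − 93 = -10.
Row 4 has -3 + 13 + 16 + 31 + 19 = 76; the blank must be 83 − 76 = 7.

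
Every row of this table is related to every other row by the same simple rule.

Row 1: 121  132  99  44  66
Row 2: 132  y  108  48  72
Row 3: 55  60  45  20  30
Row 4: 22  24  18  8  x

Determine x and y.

x = 12, y = 144

Each row is a constant multiple of every other row — this is a multiplication table with the headers hidden.
Row 4 is 8/44 = 2/11 times row 1, so its entry in column 5 is 66 × 2/11 = 12.
Row 2 is 48/44 = 12/11 times row 1, so its entry in column 2 is 132 × 12/11 = 144.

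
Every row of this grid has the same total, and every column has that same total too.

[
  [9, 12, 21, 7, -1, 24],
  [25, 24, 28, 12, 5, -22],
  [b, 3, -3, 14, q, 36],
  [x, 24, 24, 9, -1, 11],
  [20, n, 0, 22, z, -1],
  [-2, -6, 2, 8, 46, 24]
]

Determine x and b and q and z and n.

Rows 1 and 2 both sum to 72, so that's the common total.
Row 4 has 24 + 24 + 9 − 1 + 11 = 67; the blank must be 72 − 67 = 5.
Column 1 has 9 + 25 + 5 + 20 − 2 = 57; the blank must be 72 − 57 = 15.
Row 3 has 15 + 3 − 3 + 14 + 36 = 65; the blank must be 72 − 65 = 7.
Column 5 has -1 + 5 + 7 − 1 + 46 = 56; the blank must be 72 − 56 = 16.
Row 5 has 20 + 0 + 22 + 16 − 1 = 57; the blank must be 72 − 57 = 15.

x = 5, b = 15, q = 7, z = 16, n = 15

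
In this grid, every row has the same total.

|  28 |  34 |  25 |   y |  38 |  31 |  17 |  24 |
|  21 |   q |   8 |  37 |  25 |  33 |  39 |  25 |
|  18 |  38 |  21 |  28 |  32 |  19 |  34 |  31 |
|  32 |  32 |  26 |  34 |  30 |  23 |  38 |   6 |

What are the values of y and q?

y = 24, q = 33

The complete rows each total 221.
Row 1 is missing 221 − 197 = 24 (since 28 + 34 + 25 + 38 + 31 + 17 + 24 = 197).
Row 2 is missing 221 − 188 = 33 (since 21 + 8 + 37 + 25 + 33 + 39 + 25 = 188).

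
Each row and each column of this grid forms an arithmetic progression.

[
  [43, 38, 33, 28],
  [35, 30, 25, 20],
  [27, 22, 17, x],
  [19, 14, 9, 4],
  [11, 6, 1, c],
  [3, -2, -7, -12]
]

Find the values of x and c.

x = 12, c = -4

Along each row the entries change by -5 per step; down each column they change by -8.
Row 3: from 27 at column 1, stepping by -5 to column 4 gives 12.
Row 5: from 11 at column 1, stepping by -5 to column 4 gives -4.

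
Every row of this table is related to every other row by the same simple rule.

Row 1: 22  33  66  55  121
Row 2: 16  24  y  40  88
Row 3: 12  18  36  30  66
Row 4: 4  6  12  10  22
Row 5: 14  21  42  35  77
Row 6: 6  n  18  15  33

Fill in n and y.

Each row is a constant multiple of every other row — this is a multiplication table with the headers hidden.
Row 6 is 6/22 = 3/11 times row 1, so its entry in column 2 is 33 × 3/11 = 9.
Row 2 is 16/22 = 8/11 times row 1, so its entry in column 3 is 66 × 8/11 = 48.

n = 9, y = 48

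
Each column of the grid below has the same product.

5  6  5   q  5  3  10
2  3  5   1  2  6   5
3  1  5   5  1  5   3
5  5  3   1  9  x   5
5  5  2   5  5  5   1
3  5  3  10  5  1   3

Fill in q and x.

Columns 2 and 5 each multiply to 2250, so every column has product 2250.
Column 4: 1×5×1×5×10 = 250, so the missing entry is 2250 ÷ 250 = 9.
Column 6: 3×6×5×5×1 = 450, so the missing entry is 2250 ÷ 450 = 5.

q = 9, x = 5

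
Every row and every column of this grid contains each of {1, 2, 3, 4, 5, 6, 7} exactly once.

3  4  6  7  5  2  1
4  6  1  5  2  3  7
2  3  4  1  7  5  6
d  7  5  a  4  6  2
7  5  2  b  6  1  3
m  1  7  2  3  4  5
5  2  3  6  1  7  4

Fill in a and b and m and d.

At (row 6, col 1): row 6 already has {1, 2, 3, 4, 5, 7}, so the value is 6.
For row 4, column 1: column 1 already has {2, 3, 4, 5, 6, 7}; that leaves 1.
At (row 4, col 4): row 4 already has {1, 2, 4, 5, 6, 7}, so the value is 3.
For row 5, column 4: row 5 already has {1, 2, 3, 5, 6, 7}; that leaves 4.

a = 3, b = 4, m = 6, d = 1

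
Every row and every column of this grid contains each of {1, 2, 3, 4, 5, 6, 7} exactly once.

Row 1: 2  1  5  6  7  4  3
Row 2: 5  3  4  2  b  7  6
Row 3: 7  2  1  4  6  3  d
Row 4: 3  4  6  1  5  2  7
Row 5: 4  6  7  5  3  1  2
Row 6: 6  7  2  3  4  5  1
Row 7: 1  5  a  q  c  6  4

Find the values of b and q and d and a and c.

b = 1, q = 7, d = 5, a = 3, c = 2

Cell (7,3): column 3 already has {1, 2, 4, 5, 6, 7} → 3.
At (row 2, col 5): row 2 already has {2, 3, 4, 5, 6, 7}, so the value is 1.
Cell (7,5): column 5 already has {1, 3, 4, 5, 6, 7} → 2.
At (row 3, col 7): row 3 already has {1, 2, 3, 4, 6, 7}, so the value is 5.
For row 7, column 4: row 7 already has {1, 2, 3, 4, 5, 6}; that leaves 7.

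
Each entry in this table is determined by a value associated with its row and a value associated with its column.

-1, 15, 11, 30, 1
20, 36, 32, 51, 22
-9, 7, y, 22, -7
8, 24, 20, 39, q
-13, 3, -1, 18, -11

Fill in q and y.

The difference between any two rows is the same in every column — this is an addition table with the headers hidden.
Row 4 minus row 1 is 8 − (-1) = 9, so its entry in column 5 is 1 + 9 = 10.
Row 3 minus row 1 is -9 − (-1) = -8, so its entry in column 3 is 11 + (-8) = 3.

q = 10, y = 3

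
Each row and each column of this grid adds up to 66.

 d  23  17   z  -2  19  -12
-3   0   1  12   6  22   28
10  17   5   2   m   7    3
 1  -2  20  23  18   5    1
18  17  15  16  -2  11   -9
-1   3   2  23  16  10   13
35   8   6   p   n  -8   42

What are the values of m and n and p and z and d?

m = 22, n = 8, p = -25, z = 15, d = 6

Row 3 has 10 + 17 + 5 + 2 + 7 + 3 = 44; the blank must be 66 − 44 = 22.
Column 1 has -3 + 10 + 1 + 18 − 1 + 35 = 60; the blank must be 66 − 60 = 6.
Row 1 has 6 + 23 + 17 − 2 + 19 − 12 = 51; the blank must be 66 − 51 = 15.
Column 5 has -2 + 6 + 22 + 18 − 2 + 16 = 58; the blank must be 66 − 58 = 8.
Row 7 has 35 + 8 + 6 + 8 − 8 + 42 = 91; the blank must be 66 − 91 = -25.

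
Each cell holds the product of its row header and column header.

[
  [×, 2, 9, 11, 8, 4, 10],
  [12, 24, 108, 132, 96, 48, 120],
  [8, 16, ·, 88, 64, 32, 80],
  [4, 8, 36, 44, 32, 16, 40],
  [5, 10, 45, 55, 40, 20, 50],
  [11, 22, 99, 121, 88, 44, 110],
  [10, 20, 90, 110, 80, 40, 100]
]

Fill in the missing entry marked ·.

8 × 9 = 72.

72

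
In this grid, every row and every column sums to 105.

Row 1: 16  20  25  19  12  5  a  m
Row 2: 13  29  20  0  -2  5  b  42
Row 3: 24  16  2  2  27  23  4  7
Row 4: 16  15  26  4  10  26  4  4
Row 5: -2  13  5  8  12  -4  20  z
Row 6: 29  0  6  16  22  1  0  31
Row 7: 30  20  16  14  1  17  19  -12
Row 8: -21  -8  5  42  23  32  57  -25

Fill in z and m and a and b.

z = 53, m = 5, a = 3, b = -2

Row 2: 13 + 29 + 20 + 0 − 2 + 5 + 42 = 107, so its missing entry is 105 − 107 = -2.
Row 5: -2 + 13 + 5 + 8 + 12 − 4 + 20 = 52, so its missing entry is 105 − 52 = 53.
Column 8: 42 + 7 + 4 + 53 + 31 − 12 − 25 = 100, so its missing entry is 105 − 100 = 5.
Row 1: 16 + 20 + 25 + 19 + 12 + 5 + 5 = 102, so its missing entry is 105 − 102 = 3.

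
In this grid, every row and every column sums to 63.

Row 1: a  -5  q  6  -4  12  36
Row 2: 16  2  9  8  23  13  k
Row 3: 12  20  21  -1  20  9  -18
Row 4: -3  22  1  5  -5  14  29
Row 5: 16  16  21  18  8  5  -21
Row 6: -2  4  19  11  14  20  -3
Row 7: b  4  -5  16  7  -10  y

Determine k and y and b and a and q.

k = -8, y = 48, b = 3, a = 21, q = -3

Column 3 has 9 + 21 + 1 + 21 + 19 − 5 = 66; the blank must be 63 − 66 = -3.
Row 1 has -5 − 3 + 6 − 4 + 12 + 36 = 42; the blank must be 63 − 42 = 21.
Column 1 has 21 + 16 + 12 − 3 + 16 − 2 = 60; the blank must be 63 − 60 = 3.
Row 7 has 3 + 4 − 5 + 16 + 7 − 10 = 15; the blank must be 63 − 15 = 48.
Row 2 has 16 + 2 + 9 + 8 + 23 + 13 = 71; the blank must be 63 − 71 = -8.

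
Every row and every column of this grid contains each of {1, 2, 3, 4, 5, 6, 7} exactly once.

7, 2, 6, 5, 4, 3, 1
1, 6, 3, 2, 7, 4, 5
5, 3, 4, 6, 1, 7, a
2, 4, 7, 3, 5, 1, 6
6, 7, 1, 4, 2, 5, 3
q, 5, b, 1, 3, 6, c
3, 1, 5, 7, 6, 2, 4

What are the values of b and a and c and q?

b = 2, a = 2, c = 7, q = 4

Cell (6,1): column 1 already has {1, 2, 3, 5, 6, 7} → 4.
For row 3, column 7: row 3 already has {1, 3, 4, 5, 6, 7}; that leaves 2.
Cell (6,7): column 7 already has {1, 2, 3, 4, 5, 6} → 7.
Cell (6,3): row 6 already has {1, 3, 4, 5, 6, 7} → 2.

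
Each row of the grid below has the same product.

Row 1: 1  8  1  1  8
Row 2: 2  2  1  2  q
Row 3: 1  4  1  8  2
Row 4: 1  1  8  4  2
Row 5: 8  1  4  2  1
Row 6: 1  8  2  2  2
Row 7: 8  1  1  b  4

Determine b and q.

Rows 4 and 6 each multiply to 64, so every row has product 64.
Row 7: 8×1×1×4 = 32, so the missing entry is 64 ÷ 32 = 2.
Row 2: 2×2×1×2 = 8, so the missing entry is 64 ÷ 8 = 8.

b = 2, q = 8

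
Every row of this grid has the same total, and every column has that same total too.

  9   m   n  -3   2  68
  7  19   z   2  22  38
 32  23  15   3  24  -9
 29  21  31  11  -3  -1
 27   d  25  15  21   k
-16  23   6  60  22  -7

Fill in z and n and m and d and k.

Rows 3 and 4 both sum to 88, so that's the common total.
The known cells in row 2 total 88, leaving 88 − 88 = 0 for the blank.
The known cells in column 3 total 77, leaving 88 − 77 = 11 for the blank.
The known cells in row 1 total 87, leaving 88 − 87 = 1 for the blank.
The known cells in column 6 total 89, leaving 88 − 89 = -1 for the blank.
The known cells in row 5 total 87, leaving 88 − 87 = 1 for the blank.

z = 0, n = 11, m = 1, d = 1, k = -1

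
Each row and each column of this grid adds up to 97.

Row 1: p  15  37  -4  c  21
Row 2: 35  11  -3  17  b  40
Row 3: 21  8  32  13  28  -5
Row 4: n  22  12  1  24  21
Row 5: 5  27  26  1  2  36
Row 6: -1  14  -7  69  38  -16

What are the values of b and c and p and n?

b = -3, c = 8, p = 20, n = 17

Row 4 has 22 + 12 + 1 + 24 + 21 = 80; the blank must be 97 − 80 = 17.
Row 2 has 35 + 11 − 3 + 17 + 40 = 100; the blank must be 97 − 100 = -3.
Column 5 has -3 + 28 + 24 + 2 + 38 = 89; the blank must be 97 − 89 = 8.
Row 1 has 15 + 37 − 4 + 8 + 21 = 77; the blank must be 97 − 77 = 20.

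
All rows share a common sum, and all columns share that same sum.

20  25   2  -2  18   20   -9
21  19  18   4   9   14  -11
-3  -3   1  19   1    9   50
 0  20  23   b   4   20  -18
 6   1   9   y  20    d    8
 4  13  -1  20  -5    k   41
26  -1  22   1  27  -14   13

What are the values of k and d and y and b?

k = 2, d = 23, y = 7, b = 25

Rows 1 and 2 both sum to 74, so that's the common total.
Row 6: 4 + 13 − 1 + 20 − 5 + 41 = 72, so its missing entry is 74 − 72 = 2.
Column 6: 20 + 14 + 9 + 20 + 2 − 14 = 51, so its missing entry is 74 − 51 = 23.
Row 4: 0 + 20 + 23 + 4 + 20 − 18 = 49, so its missing entry is 74 − 49 = 25.
Row 5: 6 + 1 + 9 + 20 + 23 + 8 = 67, so its missing entry is 74 − 67 = 7.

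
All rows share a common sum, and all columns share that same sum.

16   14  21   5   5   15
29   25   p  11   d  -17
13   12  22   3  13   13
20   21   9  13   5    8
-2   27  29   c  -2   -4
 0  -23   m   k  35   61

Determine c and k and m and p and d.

c = 28, k = 16, m = -13, p = 8, d = 20

Rows 1 and 3 both sum to 76, so that's the common total.
The known cells in row 5 total 48, leaving 76 − 48 = 28 for the blank.
The known cells in column 5 total 56, leaving 76 − 56 = 20 for the blank.
The known cells in row 2 total 68, leaving 76 − 68 = 8 for the blank.
The known cells in column 4 total 60, leaving 76 − 60 = 16 for the blank.
The known cells in row 6 total 89, leaving 76 − 89 = -13 for the blank.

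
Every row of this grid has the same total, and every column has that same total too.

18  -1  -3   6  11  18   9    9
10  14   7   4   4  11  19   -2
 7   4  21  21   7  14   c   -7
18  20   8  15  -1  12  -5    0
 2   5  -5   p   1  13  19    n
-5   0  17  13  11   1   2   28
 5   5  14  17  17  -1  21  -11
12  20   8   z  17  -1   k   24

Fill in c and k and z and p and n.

Rows 1 and 2 both sum to 67, so that's the common total.
Row 3: 7 + 4 + 21 + 21 + 7 + 14 − 7 = 67, so its missing entry is 67 − 67 = 0.
Column 7: 9 + 19 + 0 − 5 + 19 + 2 + 21 = 65, so its missing entry is 67 − 65 = 2.
Row 8: 12 + 20 + 8 + 17 − 1 + 2 + 24 = 82, so its missing entry is 67 − 82 = -15.
Column 4: 6 + 4 + 21 + 15 + 13 + 17 − 15 = 61, so its missing entry is 67 − 61 = 6.
Row 5: 2 + 5 − 5 + 6 + 1 + 13 + 19 = 41, so its missing entry is 67 − 41 = 26.

c = 0, k = 2, z = -15, p = 6, n = 26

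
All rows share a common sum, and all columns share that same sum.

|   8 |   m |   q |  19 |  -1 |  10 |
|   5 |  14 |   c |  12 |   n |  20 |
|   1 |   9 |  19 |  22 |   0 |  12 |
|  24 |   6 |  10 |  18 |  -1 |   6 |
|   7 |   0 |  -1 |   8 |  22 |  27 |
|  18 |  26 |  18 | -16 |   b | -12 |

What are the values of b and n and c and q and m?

b = 29, n = 14, c = -2, q = 19, m = 8

Rows 3 and 4 both sum to 63, so that's the common total.
Column 2: 14 + 9 + 6 + 0 + 26 = 55, so its missing entry is 63 − 55 = 8.
Row 6: 18 + 26 + 18 − 16 − 12 = 34, so its missing entry is 63 − 34 = 29.
Column 5: -1 + 0 − 1 + 22 + 29 = 49, so its missing entry is 63 − 49 = 14.
Row 2: 5 + 14 + 12 + 14 + 20 = 65, so its missing entry is 63 − 65 = -2.
Row 1: 8 + 8 + 19 − 1 + 10 = 44, so its missing entry is 63 − 44 = 19.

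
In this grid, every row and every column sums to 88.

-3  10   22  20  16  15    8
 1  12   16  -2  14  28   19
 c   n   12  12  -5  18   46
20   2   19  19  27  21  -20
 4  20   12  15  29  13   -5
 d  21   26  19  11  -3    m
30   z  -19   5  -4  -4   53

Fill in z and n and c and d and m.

z = 27, n = -4, c = 9, d = 27, m = -13

Row 7 has 30 − 19 + 5 − 4 − 4 + 53 = 61; the blank must be 88 − 61 = 27.
Column 2 has 10 + 12 + 2 + 20 + 21 + 27 = 92; the blank must be 88 − 92 = -4.
Row 3 has -4 + 12 + 12 − 5 + 18 + 46 = 79; the blank must be 88 − 79 = 9.
Column 1 has -3 + 1 + 9 + 20 + 4 + 30 = 61; the blank must be 88 − 61 = 27.
Row 6 has 27 + 21 + 26 + 19 + 11 − 3 = 101; the blank must be 88 − 101 = -13.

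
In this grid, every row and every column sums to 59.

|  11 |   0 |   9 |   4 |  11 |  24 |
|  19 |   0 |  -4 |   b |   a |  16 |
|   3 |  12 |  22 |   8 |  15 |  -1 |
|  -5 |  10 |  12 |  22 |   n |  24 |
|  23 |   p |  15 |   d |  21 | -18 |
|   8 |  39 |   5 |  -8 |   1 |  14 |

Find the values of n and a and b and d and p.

n = -4, a = 15, b = 13, d = 20, p = -2

The known cells in row 4 total 63, leaving 59 − 63 = -4 for the blank.
The known cells in column 5 total 44, leaving 59 − 44 = 15 for the blank.
The known cells in row 2 total 46, leaving 59 − 46 = 13 for the blank.
The known cells in column 4 total 39, leaving 59 − 39 = 20 for the blank.
The known cells in row 5 total 61, leaving 59 − 61 = -2 for the blank.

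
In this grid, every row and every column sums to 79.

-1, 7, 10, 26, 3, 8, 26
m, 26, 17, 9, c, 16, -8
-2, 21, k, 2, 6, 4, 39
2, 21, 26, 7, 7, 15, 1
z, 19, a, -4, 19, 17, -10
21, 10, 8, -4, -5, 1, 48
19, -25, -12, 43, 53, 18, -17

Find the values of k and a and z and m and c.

Column 5 has 3 + 6 + 7 + 19 − 5 + 53 = 83; the blank must be 79 − 83 = -4.
Row 3 has -2 + 21 + 2 + 6 + 4 + 39 = 70; the blank must be 79 − 70 = 9.
Column 3 has 10 + 17 + 9 + 26 + 8 − 12 = 58; the blank must be 79 − 58 = 21.
Row 5 has 19 + 21 − 4 + 19 + 17 − 10 = 62; the blank must be 79 − 62 = 17.
Row 2 has 26 + 17 + 9 − 4 + 16 − 8 = 56; the blank must be 79 − 56 = 23.

k = 9, a = 21, z = 17, m = 23, c = -4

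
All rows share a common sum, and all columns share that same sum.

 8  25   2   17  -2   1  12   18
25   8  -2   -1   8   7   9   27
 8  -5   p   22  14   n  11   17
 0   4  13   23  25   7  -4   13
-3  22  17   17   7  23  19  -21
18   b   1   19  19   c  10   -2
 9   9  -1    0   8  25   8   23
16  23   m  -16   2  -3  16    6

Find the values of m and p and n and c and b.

Rows 1 and 2 both sum to 81, so that's the common total.
Column 2: 25 + 8 − 5 + 4 + 22 + 9 + 23 = 86, so its missing entry is 81 − 86 = -5.
Row 6: 18 − 5 + 1 + 19 + 19 + 10 − 2 = 60, so its missing entry is 81 − 60 = 21.
Row 8: 16 + 23 − 16 + 2 − 3 + 16 + 6 = 44, so its missing entry is 81 − 44 = 37.
Column 3: 2 − 2 + 13 + 17 + 1 − 1 + 37 = 67, so its missing entry is 81 − 67 = 14.
Row 3: 8 − 5 + 14 + 22 + 14 + 11 + 17 = 81, so its missing entry is 81 − 81 = 0.

m = 37, p = 14, n = 0, c = 21, b = -5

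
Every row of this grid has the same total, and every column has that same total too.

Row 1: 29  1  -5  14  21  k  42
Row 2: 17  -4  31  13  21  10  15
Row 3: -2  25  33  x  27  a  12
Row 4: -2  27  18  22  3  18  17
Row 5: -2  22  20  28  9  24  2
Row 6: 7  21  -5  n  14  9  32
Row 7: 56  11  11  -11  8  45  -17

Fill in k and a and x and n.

k = 1, a = -4, x = 12, n = 25

Rows 2 and 4 both sum to 103, so that's the common total.
The known cells in row 6 total 78, leaving 103 − 78 = 25 for the blank.
The known cells in column 4 total 91, leaving 103 − 91 = 12 for the blank.
The known cells in row 3 total 107, leaving 103 − 107 = -4 for the blank.
The known cells in row 1 total 102, leaving 103 − 102 = 1 for the blank.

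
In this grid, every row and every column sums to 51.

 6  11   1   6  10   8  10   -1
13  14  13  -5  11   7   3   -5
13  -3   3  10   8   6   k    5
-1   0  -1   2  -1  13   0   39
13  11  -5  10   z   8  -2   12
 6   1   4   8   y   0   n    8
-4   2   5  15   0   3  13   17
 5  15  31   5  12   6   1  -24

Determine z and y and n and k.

z = 4, y = 7, n = 17, k = 9

Row 5: 13 + 11 − 5 + 10 + 8 − 2 + 12 = 47, so its missing entry is 51 − 47 = 4.
Column 5: 10 + 11 + 8 − 1 + 4 + 0 + 12 = 44, so its missing entry is 51 − 44 = 7.
Row 3: 13 − 3 + 3 + 10 + 8 + 6 + 5 = 42, so its missing entry is 51 − 42 = 9.
Row 6: 6 + 1 + 4 + 8 + 7 + 0 + 8 = 34, so its missing entry is 51 − 34 = 17.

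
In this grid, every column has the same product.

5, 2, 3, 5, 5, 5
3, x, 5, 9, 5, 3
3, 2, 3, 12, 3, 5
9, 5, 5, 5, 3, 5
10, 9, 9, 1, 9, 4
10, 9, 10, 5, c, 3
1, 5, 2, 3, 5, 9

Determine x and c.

x = 5, c = 4

Columns 1 and 3 each multiply to 40500, so every column has product 40500.
Column 2: 2×2×5×9×9×5 = 8100, so the missing entry is 40500 ÷ 8100 = 5.
Column 5: 5×5×3×3×9×5 = 10125, so the missing entry is 40500 ÷ 10125 = 4.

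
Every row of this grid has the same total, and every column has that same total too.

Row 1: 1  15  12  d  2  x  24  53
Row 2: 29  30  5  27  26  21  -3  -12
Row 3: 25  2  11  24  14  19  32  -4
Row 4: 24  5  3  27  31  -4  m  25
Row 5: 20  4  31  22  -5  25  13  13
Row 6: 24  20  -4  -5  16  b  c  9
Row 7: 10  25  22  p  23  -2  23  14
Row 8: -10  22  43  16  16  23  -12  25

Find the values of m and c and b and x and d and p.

Rows 2 and 3 both sum to 123, so that's the common total.
The known cells in row 4 total 111, leaving 123 − 111 = 12 for the blank.
The known cells in column 7 total 89, leaving 123 − 89 = 34 for the blank.
The known cells in row 6 total 94, leaving 123 − 94 = 29 for the blank.
The known cells in column 6 total 111, leaving 123 − 111 = 12 for the blank.
The known cells in row 1 total 119, leaving 123 − 119 = 4 for the blank.
The known cells in row 7 total 115, leaving 123 − 115 = 8 for the blank.

m = 12, c = 34, b = 29, x = 12, d = 4, p = 8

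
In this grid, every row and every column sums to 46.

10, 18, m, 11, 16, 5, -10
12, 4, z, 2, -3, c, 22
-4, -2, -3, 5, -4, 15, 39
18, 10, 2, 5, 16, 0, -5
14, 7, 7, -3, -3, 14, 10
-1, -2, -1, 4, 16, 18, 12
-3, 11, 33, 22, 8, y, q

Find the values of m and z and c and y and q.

The known cells in row 1 total 50, leaving 46 − 50 = -4 for the blank.
The known cells in column 3 total 34, leaving 46 − 34 = 12 for the blank.
The known cells in row 2 total 49, leaving 46 − 49 = -3 for the blank.
The known cells in column 6 total 49, leaving 46 − 49 = -3 for the blank.
The known cells in row 7 total 68, leaving 46 − 68 = -22 for the blank.

m = -4, z = 12, c = -3, y = -3, q = -22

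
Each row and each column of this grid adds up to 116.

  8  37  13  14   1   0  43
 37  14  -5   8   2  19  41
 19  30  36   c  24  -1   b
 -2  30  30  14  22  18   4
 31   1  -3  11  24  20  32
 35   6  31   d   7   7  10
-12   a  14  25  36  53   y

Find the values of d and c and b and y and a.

d = 20, c = 24, b = -16, y = 2, a = -2

Column 2: 37 + 14 + 30 + 30 + 1 + 6 = 118, so its missing entry is 116 − 118 = -2.
Row 7: -12 − 2 + 14 + 25 + 36 + 53 = 114, so its missing entry is 116 − 114 = 2.
Column 7: 43 + 41 + 4 + 32 + 10 + 2 = 132, so its missing entry is 116 − 132 = -16.
Row 3: 19 + 30 + 36 + 24 − 1 − 16 = 92, so its missing entry is 116 − 92 = 24.
Row 6: 35 + 6 + 31 + 7 + 7 + 10 = 96, so its missing entry is 116 − 96 = 20.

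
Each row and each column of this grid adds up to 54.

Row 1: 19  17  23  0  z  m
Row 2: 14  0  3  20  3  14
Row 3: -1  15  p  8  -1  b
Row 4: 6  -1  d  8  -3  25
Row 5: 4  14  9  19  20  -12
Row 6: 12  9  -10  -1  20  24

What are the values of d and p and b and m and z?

Column 5 has 3 − 1 − 3 + 20 + 20 = 39; the blank must be 54 − 39 = 15.
Row 1 has 19 + 17 + 23 + 0 + 15 = 74; the blank must be 54 − 74 = -20.
Row 4 has 6 − 1 + 8 − 3 + 25 = 35; the blank must be 54 − 35 = 19.
Column 3 has 23 + 3 + 19 + 9 − 10 = 44; the blank must be 54 − 44 = 10.
Row 3 has -1 + 15 + 10 + 8 − 1 = 31; the blank must be 54 − 31 = 23.

d = 19, p = 10, b = 23, m = -20, z = 15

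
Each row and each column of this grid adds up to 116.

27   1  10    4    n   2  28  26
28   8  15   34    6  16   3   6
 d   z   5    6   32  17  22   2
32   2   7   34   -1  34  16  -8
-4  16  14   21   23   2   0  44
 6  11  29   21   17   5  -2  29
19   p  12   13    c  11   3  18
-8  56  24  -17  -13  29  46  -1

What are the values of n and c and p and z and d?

n = 18, c = 34, p = 6, z = 16, d = 16

The known cells in row 1 total 98, leaving 116 − 98 = 18 for the blank.
The known cells in column 1 total 100, leaving 116 − 100 = 16 for the blank.
The known cells in row 3 total 100, leaving 116 − 100 = 16 for the blank.
The known cells in column 2 total 110, leaving 116 − 110 = 6 for the blank.
The known cells in row 7 total 82, leaving 116 − 82 = 34 for the blank.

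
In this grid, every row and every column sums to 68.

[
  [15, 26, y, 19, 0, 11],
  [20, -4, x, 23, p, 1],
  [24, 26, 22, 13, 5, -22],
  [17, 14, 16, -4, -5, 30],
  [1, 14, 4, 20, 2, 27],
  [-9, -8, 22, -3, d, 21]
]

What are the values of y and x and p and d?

y = -3, x = 7, p = 21, d = 45

Row 1: 15 + 26 + 19 + 0 + 11 = 71, so its missing entry is 68 − 71 = -3.
Column 3: -3 + 22 + 16 + 4 + 22 = 61, so its missing entry is 68 − 61 = 7.
Row 6: -9 − 8 + 22 − 3 + 21 = 23, so its missing entry is 68 − 23 = 45.
Row 2: 20 − 4 + 7 + 23 + 1 = 47, so its missing entry is 68 − 47 = 21.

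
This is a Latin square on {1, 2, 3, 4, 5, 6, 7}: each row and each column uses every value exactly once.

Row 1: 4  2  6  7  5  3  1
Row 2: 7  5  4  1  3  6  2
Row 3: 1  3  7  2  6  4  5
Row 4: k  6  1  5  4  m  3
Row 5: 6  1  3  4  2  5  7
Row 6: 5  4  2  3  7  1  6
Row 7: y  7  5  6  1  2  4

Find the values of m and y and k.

At (row 7, col 1): row 7 already has {1, 2, 4, 5, 6, 7}, so the value is 3.
At (row 4, col 6): column 6 already has {1, 2, 3, 4, 5, 6}, so the value is 7.
For row 4, column 1: row 4 already has {1, 3, 4, 5, 6, 7}; that leaves 2.

m = 7, y = 3, k = 2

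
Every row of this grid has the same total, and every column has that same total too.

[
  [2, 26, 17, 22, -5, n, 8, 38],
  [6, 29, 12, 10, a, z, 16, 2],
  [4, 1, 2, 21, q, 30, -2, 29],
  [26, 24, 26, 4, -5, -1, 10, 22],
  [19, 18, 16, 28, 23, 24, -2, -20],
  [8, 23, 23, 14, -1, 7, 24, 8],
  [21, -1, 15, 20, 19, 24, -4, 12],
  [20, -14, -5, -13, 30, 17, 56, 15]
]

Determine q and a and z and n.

Rows 4 and 5 both sum to 106, so that's the common total.
Row 3 has 4 + 1 + 2 + 21 + 30 − 2 + 29 = 85; the blank must be 106 − 85 = 21.
Row 1 has 2 + 26 + 17 + 22 − 5 + 8 + 38 = 108; the blank must be 106 − 108 = -2.
Column 5 has -5 + 21 − 5 + 23 − 1 + 19 + 30 = 82; the blank must be 106 − 82 = 24.
Row 2 has 6 + 29 + 12 + 10 + 24 + 16 + 2 = 99; the blank must be 106 − 99 = 7.

q = 21, a = 24, z = 7, n = -2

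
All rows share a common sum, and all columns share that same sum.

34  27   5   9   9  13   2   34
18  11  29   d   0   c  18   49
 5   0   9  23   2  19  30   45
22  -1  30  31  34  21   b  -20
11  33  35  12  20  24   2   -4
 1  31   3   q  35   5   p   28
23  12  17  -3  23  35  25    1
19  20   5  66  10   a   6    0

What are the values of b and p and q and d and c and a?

b = 16, p = 34, q = -4, d = -1, c = 9, a = 7

Rows 1 and 3 both sum to 133, so that's the common total.
Row 4 has 22 − 1 + 30 + 31 + 34 + 21 − 20 = 117; the blank must be 133 − 117 = 16.
Column 7 has 2 + 18 + 30 + 16 + 2 + 25 + 6 = 99; the blank must be 133 − 99 = 34.
Row 6 has 1 + 31 + 3 + 35 + 5 + 34 + 28 = 137; the blank must be 133 − 137 = -4.
Row 8 has 19 + 20 + 5 + 66 + 10 + 6 + 0 = 126; the blank must be 133 − 126 = 7.
Column 6 has 13 + 19 + 21 + 24 + 5 + 35 + 7 = 124; the blank must be 133 − 124 = 9.
Row 2 has 18 + 11 + 29 + 0 + 9 + 18 + 49 = 134; the blank must be 133 − 134 = -1.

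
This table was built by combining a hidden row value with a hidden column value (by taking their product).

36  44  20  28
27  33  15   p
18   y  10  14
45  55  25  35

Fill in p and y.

p = 21, y = 22

Each row is a constant multiple of every other row — this is a multiplication table with the headers hidden.
Row 2 is 15/20 = 3/4 times row 1, so its entry in column 4 is 28 × 3/4 = 21.
Row 3 is 10/20 = 1/2 times row 1, so its entry in column 2 is 44 × 1/2 = 22.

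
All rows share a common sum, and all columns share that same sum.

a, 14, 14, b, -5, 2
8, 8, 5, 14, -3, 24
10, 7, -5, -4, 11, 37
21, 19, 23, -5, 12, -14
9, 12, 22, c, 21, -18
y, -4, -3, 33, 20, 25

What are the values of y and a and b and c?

y = -15, a = 23, b = 8, c = 10

Rows 2 and 3 both sum to 56, so that's the common total.
Row 5: 9 + 12 + 22 + 21 − 18 = 46, so its missing entry is 56 − 46 = 10.
Column 4: 14 − 4 − 5 + 10 + 33 = 48, so its missing entry is 56 − 48 = 8.
Row 6: -4 − 3 + 33 + 20 + 25 = 71, so its missing entry is 56 − 71 = -15.
Row 1: 14 + 14 + 8 − 5 + 2 = 33, so its missing entry is 56 − 33 = 23.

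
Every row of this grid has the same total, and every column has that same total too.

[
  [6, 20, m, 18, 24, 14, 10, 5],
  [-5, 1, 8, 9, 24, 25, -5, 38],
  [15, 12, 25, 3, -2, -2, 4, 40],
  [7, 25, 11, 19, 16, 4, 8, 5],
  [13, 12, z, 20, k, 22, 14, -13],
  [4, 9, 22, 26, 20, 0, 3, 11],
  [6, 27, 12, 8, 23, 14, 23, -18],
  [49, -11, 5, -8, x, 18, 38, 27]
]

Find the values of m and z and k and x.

Rows 2 and 3 both sum to 95, so that's the common total.
Row 8: 49 − 11 + 5 − 8 + 18 + 38 + 27 = 118, so its missing entry is 95 − 118 = -23.
Column 5: 24 + 24 − 2 + 16 + 20 + 23 − 23 = 82, so its missing entry is 95 − 82 = 13.
Row 1: 6 + 20 + 18 + 24 + 14 + 10 + 5 = 97, so its missing entry is 95 − 97 = -2.
Row 5: 13 + 12 + 20 + 13 + 22 + 14 − 13 = 81, so its missing entry is 95 − 81 = 14.

m = -2, z = 14, k = 13, x = -23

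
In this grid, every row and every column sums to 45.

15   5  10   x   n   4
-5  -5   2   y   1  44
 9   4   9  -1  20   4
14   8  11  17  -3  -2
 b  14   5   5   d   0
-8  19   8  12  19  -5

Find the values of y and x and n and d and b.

y = 8, x = 4, n = 7, d = 1, b = 20

Column 1: 15 − 5 + 9 + 14 − 8 = 25, so its missing entry is 45 − 25 = 20.
Row 5: 20 + 14 + 5 + 5 + 0 = 44, so its missing entry is 45 − 44 = 1.
Column 5: 1 + 20 − 3 + 1 + 19 = 38, so its missing entry is 45 − 38 = 7.
Row 1: 15 + 5 + 10 + 7 + 4 = 41, so its missing entry is 45 − 41 = 4.
Row 2: -5 − 5 + 2 + 1 + 44 = 37, so its missing entry is 45 − 37 = 8.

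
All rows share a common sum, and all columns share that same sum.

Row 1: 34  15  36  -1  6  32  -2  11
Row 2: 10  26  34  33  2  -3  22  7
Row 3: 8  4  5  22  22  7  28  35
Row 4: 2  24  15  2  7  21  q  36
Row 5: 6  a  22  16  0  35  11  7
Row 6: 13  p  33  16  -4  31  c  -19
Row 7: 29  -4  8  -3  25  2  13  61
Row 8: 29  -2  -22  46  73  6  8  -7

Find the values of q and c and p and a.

Rows 1 and 2 both sum to 131, so that's the common total.
The known cells in row 5 total 97, leaving 131 − 97 = 34 for the blank.
The known cells in column 2 total 97, leaving 131 − 97 = 34 for the blank.
The known cells in row 6 total 104, leaving 131 − 104 = 27 for the blank.
The known cells in row 4 total 107, leaving 131 − 107 = 24 for the blank.

q = 24, c = 27, p = 34, a = 34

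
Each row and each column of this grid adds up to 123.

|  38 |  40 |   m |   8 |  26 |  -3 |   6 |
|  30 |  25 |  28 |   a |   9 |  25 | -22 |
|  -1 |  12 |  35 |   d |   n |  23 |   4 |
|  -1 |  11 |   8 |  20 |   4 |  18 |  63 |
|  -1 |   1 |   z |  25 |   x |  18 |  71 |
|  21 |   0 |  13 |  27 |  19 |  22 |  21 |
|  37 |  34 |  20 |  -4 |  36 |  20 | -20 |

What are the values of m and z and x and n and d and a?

Row 1 has 38 + 40 + 8 + 26 − 3 + 6 = 115; the blank must be 123 − 115 = 8.
Column 3 has 8 + 28 + 35 + 8 + 13 + 20 = 112; the blank must be 123 − 112 = 11.
Row 5 has -1 + 1 + 11 + 25 + 18 + 71 = 125; the blank must be 123 − 125 = -2.
Column 5 has 26 + 9 + 4 − 2 + 19 + 36 = 92; the blank must be 123 − 92 = 31.
Row 3 has -1 + 12 + 35 + 31 + 23 + 4 = 104; the blank must be 123 − 104 = 19.
Row 2 has 30 + 25 + 28 + 9 + 25 − 22 = 95; the blank must be 123 − 95 = 28.

m = 8, z = 11, x = -2, n = 31, d = 19, a = 28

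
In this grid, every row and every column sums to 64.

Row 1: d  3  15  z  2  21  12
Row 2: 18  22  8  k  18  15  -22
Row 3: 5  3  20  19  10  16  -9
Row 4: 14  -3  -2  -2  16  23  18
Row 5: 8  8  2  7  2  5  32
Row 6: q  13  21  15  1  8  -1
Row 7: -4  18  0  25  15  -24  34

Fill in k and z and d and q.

k = 5, z = -5, d = 16, q = 7

Row 6: 13 + 21 + 15 + 1 + 8 − 1 = 57, so its missing entry is 64 − 57 = 7.
Row 2: 18 + 22 + 8 + 18 + 15 − 22 = 59, so its missing entry is 64 − 59 = 5.
Column 4: 5 + 19 − 2 + 7 + 15 + 25 = 69, so its missing entry is 64 − 69 = -5.
Row 1: 3 + 15 − 5 + 2 + 21 + 12 = 48, so its missing entry is 64 − 48 = 16.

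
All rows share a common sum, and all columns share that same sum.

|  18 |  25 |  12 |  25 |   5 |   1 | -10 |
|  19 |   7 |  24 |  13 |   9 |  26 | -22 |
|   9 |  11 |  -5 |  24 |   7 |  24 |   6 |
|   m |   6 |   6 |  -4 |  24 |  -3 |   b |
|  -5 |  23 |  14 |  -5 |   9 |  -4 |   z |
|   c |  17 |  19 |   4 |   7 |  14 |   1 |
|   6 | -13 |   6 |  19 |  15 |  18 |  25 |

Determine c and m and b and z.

Rows 1 and 2 both sum to 76, so that's the common total.
Row 5 has -5 + 23 + 14 − 5 + 9 − 4 = 32; the blank must be 76 − 32 = 44.
Row 6 has 17 + 19 + 4 + 7 + 14 + 1 = 62; the blank must be 76 − 62 = 14.
Column 7 has -10 − 22 + 6 + 44 + 1 + 25 = 44; the blank must be 76 − 44 = 32.
Row 4 has 6 + 6 − 4 + 24 − 3 + 32 = 61; the blank must be 76 − 61 = 15.

c = 14, m = 15, b = 32, z = 44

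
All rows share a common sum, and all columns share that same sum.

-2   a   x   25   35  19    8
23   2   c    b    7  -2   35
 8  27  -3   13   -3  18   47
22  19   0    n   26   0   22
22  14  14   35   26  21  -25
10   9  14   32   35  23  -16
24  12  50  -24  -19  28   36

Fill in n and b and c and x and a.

n = 18, b = 8, c = 34, x = -2, a = 24

Rows 3 and 5 both sum to 107, so that's the common total.
The known cells in column 2 total 83, leaving 107 − 83 = 24 for the blank.
The known cells in row 1 total 109, leaving 107 − 109 = -2 for the blank.
The known cells in column 3 total 73, leaving 107 − 73 = 34 for the blank.
The known cells in row 4 total 89, leaving 107 − 89 = 18 for the blank.
The known cells in row 2 total 99, leaving 107 − 99 = 8 for the blank.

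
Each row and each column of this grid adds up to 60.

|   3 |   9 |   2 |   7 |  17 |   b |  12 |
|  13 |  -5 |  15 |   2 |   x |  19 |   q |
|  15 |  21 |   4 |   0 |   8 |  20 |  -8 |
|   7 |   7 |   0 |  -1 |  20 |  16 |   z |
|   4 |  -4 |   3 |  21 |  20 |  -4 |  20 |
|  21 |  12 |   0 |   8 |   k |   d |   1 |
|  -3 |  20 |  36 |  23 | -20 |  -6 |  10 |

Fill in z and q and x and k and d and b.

z = 11, q = 14, x = 2, k = 13, d = 5, b = 10

Row 1 has 3 + 9 + 2 + 7 + 17 + 12 = 50; the blank must be 60 − 50 = 10.
Column 6 has 10 + 19 + 20 + 16 − 4 − 6 = 55; the blank must be 60 − 55 = 5.
Row 6 has 21 + 12 + 0 + 8 + 5 + 1 = 47; the blank must be 60 − 47 = 13.
Column 5 has 17 + 8 + 20 + 20 + 13 − 20 = 58; the blank must be 60 − 58 = 2.
Row 4 has 7 + 7 + 0 − 1 + 20 + 16 = 49; the blank must be 60 − 49 = 11.
Row 2 has 13 − 5 + 15 + 2 + 2 + 19 = 46; the blank must be 60 − 46 = 14.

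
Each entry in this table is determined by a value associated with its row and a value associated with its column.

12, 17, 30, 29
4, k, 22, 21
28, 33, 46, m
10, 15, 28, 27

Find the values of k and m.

k = 9, m = 45

The difference between any two rows is the same in every column — this is an addition table with the headers hidden.
Row 2 minus row 1 is 4 − 12 = -8, so its entry in column 2 is 17 + (-8) = 9.
Row 3 minus row 1 is 28 − 12 = 16, so its entry in column 4 is 29 + 16 = 45.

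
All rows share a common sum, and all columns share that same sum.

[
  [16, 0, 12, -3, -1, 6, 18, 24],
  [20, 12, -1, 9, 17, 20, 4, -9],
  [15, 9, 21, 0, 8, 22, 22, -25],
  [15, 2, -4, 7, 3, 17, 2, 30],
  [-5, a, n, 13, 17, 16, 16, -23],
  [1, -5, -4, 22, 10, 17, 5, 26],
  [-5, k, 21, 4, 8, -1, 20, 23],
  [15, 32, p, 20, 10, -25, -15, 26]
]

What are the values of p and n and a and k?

p = 9, n = 18, a = 20, k = 2

Rows 1 and 2 both sum to 72, so that's the common total.
Row 7: -5 + 21 + 4 + 8 − 1 + 20 + 23 = 70, so its missing entry is 72 − 70 = 2.
Column 2: 0 + 12 + 9 + 2 − 5 + 2 + 32 = 52, so its missing entry is 72 − 52 = 20.
Row 5: -5 + 20 + 13 + 17 + 16 + 16 − 23 = 54, so its missing entry is 72 − 54 = 18.
Row 8: 15 + 32 + 20 + 10 − 25 − 15 + 26 = 63, so its missing entry is 72 − 63 = 9.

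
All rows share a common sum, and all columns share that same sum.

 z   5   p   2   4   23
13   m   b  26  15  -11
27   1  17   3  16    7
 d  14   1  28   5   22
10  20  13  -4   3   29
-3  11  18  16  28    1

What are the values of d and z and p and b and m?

Rows 3 and 5 both sum to 71, so that's the common total.
The known cells in column 2 total 51, leaving 71 − 51 = 20 for the blank.
The known cells in row 2 total 63, leaving 71 − 63 = 8 for the blank.
The known cells in row 4 total 70, leaving 71 − 70 = 1 for the blank.
The known cells in column 1 total 48, leaving 71 − 48 = 23 for the blank.
The known cells in row 1 total 57, leaving 71 − 57 = 14 for the blank.

d = 1, z = 23, p = 14, b = 8, m = 20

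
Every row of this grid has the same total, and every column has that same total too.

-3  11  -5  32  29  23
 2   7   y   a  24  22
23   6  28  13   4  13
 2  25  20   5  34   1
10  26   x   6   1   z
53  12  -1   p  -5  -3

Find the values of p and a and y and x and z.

p = 31, a = 0, y = 32, x = 13, z = 31

Rows 1 and 3 both sum to 87, so that's the common total.
Column 6 has 23 + 22 + 13 + 1 − 3 = 56; the blank must be 87 − 56 = 31.
Row 5 has 10 + 26 + 6 + 1 + 31 = 74; the blank must be 87 − 74 = 13.
Column 3 has -5 + 28 + 20 + 13 − 1 = 55; the blank must be 87 − 55 = 32.
Row 6 has 53 + 12 − 1 − 5 − 3 = 56; the blank must be 87 − 56 = 31.
Row 2 has 2 + 7 + 32 + 24 + 22 = 87; the blank must be 87 − 87 = 0.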